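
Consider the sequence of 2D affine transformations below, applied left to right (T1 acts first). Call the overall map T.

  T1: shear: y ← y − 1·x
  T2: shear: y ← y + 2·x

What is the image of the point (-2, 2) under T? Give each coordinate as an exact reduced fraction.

T1 shear: y ← y − 1·x: (-2, 2) → (-2, 4)
T2 shear: y ← y + 2·x: (-2, 4) → (-2, 0)

T(p) = (-2, 0)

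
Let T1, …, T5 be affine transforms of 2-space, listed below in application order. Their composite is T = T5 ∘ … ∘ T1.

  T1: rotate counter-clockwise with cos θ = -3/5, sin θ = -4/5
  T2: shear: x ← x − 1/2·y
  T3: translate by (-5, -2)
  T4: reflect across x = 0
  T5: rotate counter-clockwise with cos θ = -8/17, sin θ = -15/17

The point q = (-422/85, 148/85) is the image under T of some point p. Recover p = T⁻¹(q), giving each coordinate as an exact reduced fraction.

p = (1, 4)

T1 = [-3/5 4/5 0; -4/5 -3/5 0; 0 0 1]
T2·T1 = [-1/5 11/10 0; -4/5 -3/5 0; 0 0 1]
T3·…·T1 = [-1/5 11/10 -5; -4/5 -3/5 -2; 0 0 1]
T4·…·T1 = [1/5 -11/10 5; -4/5 -3/5 -2; 0 0 1]
T5·…·T1 = [-4/5 -1/85 -70/17; 1/5 213/170 -59/17; 0 0 1]
det M = -1; M⁻¹ = [-213/170 -1/85 -26/5; 1/5 4/5 18/5; 0 0 1]
M⁻¹ · (-422/85, 148/85)ᵀ = (1, 4)ᵀ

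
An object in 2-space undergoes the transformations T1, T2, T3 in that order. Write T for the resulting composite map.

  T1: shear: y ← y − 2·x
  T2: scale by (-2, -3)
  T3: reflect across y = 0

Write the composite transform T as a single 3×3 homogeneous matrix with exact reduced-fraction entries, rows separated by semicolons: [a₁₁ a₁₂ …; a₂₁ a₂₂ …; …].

T = [-2 0 0; -6 3 0; 0 0 1]

T1 = [1 0 0; -2 1 0; 0 0 1]
T2·T1 = [-2 0 0; 6 -3 0; 0 0 1]
T3·…·T1 = [-2 0 0; -6 3 0; 0 0 1]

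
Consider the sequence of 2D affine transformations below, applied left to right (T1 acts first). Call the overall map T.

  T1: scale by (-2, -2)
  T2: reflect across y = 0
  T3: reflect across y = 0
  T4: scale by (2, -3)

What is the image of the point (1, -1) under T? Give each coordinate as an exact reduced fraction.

T(p) = (-4, -6)

T1 scale by (-2, -2): (1, -1) → (-2, 2)
T2 reflect across y = 0: (-2, 2) → (-2, -2)
T3 reflect across y = 0: (-2, -2) → (-2, 2)
T4 scale by (2, -3): (-2, 2) → (-4, -6)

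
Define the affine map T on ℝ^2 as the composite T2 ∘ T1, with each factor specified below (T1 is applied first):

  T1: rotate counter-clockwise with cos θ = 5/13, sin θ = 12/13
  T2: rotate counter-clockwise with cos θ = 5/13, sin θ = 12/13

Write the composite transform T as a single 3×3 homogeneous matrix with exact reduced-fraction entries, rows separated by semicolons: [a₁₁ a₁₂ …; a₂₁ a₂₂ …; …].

T1 = [5/13 -12/13 0; 12/13 5/13 0; 0 0 1]
T2·T1 = [-119/169 -120/169 0; 120/169 -119/169 0; 0 0 1]

T = [-119/169 -120/169 0; 120/169 -119/169 0; 0 0 1]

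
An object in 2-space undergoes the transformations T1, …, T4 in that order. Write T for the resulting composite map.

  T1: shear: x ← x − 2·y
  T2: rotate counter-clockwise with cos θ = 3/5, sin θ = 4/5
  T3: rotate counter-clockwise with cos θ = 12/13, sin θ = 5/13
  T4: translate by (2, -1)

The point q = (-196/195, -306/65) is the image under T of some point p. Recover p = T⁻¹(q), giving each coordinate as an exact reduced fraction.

p = (-1/3, 2)

T1 = [1 -2 0; 0 1 0; 0 0 1]
T2·T1 = [3/5 -2 0; 4/5 -1 0; 0 0 1]
T3·…·T1 = [16/65 -19/13 0; 63/65 -22/13 0; 0 0 1]
T4·…·T1 = [16/65 -19/13 2; 63/65 -22/13 -1; 0 0 1]
det M = 1; M⁻¹ = [-22/13 19/13 63/13; -63/65 16/65 142/65; 0 0 1]
M⁻¹ · (-196/195, -306/65)ᵀ = (-1/3, 2)ᵀ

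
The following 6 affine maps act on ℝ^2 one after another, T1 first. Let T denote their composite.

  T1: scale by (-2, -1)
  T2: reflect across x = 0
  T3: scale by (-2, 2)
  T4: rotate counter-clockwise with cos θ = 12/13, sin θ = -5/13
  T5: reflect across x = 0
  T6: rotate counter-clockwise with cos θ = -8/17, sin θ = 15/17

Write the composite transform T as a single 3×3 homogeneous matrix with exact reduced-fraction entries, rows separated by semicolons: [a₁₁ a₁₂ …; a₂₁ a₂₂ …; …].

T = [-684/221 280/221 0; 560/221 342/221 0; 0 0 1]

T1 = [-2 0 0; 0 -1 0; 0 0 1]
T2·T1 = [2 0 0; 0 -1 0; 0 0 1]
T3·…·T1 = [-4 0 0; 0 -2 0; 0 0 1]
T4·…·T1 = [-48/13 -10/13 0; 20/13 -24/13 0; 0 0 1]
T5·…·T1 = [48/13 10/13 0; 20/13 -24/13 0; 0 0 1]
T6·…·T1 = [-684/221 280/221 0; 560/221 342/221 0; 0 0 1]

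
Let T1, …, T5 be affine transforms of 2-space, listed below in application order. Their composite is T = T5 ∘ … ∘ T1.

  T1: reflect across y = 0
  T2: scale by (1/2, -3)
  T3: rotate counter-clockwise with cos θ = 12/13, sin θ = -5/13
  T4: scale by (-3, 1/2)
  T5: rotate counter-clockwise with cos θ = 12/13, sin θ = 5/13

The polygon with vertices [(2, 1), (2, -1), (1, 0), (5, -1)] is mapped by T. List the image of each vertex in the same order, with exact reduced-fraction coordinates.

T1 reflect across y = 0: (2, 1) → (2, -1); (2, -1) → (2, 1); (1, 0) → (1, 0); (5, -1) → (5, 1)
T2 scale by (1/2, -3): (2, -1) → (1, 3); (2, 1) → (1, -3); (1, 0) → (1/2, 0); (5, 1) → (5/2, -3)
T3 rotate counter-clockwise with cos θ = 12/13, sin θ = -5/13: (1, 3) → (27/13, 31/13); (1, -3) → (-3/13, -41/13); (1/2, 0) → (6/13, -5/26); (5/2, -3) → (15/13, -97/26)
T4 scale by (-3, 1/2): (27/13, 31/13) → (-81/13, 31/26); (-3/13, -41/13) → (9/13, -41/26); (6/13, -5/26) → (-18/13, -5/52); (15/13, -97/26) → (-45/13, -97/52)
T5 rotate counter-clockwise with cos θ = 12/13, sin θ = 5/13: (-81/13, 31/26) → (-2099/338, -219/169); (9/13, -41/26) → (421/338, -201/169); (-18/13, -5/52) → (-839/676, -105/169); (-45/13, -97/52) → (-1675/676, -516/169)

image vertices: (-2099/338, -219/169), (421/338, -201/169), (-839/676, -105/169), (-1675/676, -516/169)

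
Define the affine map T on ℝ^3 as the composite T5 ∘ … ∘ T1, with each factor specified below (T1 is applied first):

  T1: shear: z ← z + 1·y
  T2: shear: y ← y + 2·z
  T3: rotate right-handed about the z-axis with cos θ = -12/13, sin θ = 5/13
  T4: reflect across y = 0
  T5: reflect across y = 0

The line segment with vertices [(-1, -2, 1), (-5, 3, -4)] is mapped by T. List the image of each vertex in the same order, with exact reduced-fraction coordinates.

T1 shear: z ← z + 1·y: (-1, -2, 1) → (-1, -2, -1); (-5, 3, -4) → (-5, 3, -1)
T2 shear: y ← y + 2·z: (-1, -2, -1) → (-1, -4, -1); (-5, 3, -1) → (-5, 1, -1)
T3 rotate right-handed about the z-axis with cos θ = -12/13, sin θ = 5/13: (-1, -4, -1) → (32/13, 43/13, -1); (-5, 1, -1) → (55/13, -37/13, -1)
T4 reflect across y = 0: (32/13, 43/13, -1) → (32/13, -43/13, -1); (55/13, -37/13, -1) → (55/13, 37/13, -1)
T5 reflect across y = 0: (32/13, -43/13, -1) → (32/13, 43/13, -1); (55/13, 37/13, -1) → (55/13, -37/13, -1)

image vertices: (32/13, 43/13, -1), (55/13, -37/13, -1)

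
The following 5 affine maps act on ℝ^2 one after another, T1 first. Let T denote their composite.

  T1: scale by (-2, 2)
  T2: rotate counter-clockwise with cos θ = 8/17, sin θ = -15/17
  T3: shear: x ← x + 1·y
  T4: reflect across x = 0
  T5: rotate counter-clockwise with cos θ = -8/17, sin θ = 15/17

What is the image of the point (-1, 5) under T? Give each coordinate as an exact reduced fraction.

T1 scale by (-2, 2): (-1, 5) → (2, 10)
T2 rotate counter-clockwise with cos θ = 8/17, sin θ = -15/17: (2, 10) → (166/17, 50/17)
T3 shear: x ← x + 1·y: (166/17, 50/17) → (216/17, 50/17)
T4 reflect across x = 0: (216/17, 50/17) → (-216/17, 50/17)
T5 rotate counter-clockwise with cos θ = -8/17, sin θ = 15/17: (-216/17, 50/17) → (978/289, -3640/289)

T(p) = (978/289, -3640/289)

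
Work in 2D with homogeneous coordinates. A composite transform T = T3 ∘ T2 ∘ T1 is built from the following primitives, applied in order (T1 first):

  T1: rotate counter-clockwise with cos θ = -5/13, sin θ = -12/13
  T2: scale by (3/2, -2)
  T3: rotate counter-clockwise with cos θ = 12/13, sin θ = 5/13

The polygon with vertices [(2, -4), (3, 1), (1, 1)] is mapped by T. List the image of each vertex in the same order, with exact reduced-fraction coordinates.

image vertices: (-1084/169, -339/169), (-464/169, 1923/338), (-44/169, 921/338)

T1 rotate counter-clockwise with cos θ = -5/13, sin θ = -12/13: (2, -4) → (-58/13, -4/13); (3, 1) → (-3/13, -41/13); (1, 1) → (7/13, -17/13)
T2 scale by (3/2, -2): (-58/13, -4/13) → (-87/13, 8/13); (-3/13, -41/13) → (-9/26, 82/13); (7/13, -17/13) → (21/26, 34/13)
T3 rotate counter-clockwise with cos θ = 12/13, sin θ = 5/13: (-87/13, 8/13) → (-1084/169, -339/169); (-9/26, 82/13) → (-464/169, 1923/338); (21/26, 34/13) → (-44/169, 921/338)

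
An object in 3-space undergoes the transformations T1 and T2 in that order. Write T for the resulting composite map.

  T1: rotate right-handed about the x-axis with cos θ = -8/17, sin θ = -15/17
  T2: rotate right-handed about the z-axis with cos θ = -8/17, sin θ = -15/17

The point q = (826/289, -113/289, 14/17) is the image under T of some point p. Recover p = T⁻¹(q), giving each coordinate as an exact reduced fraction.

T1 = [1 0 0 0; 0 -8/17 15/17 0; 0 -15/17 -8/17 0; 0 0 0 1]
T2·T1 = [-8/17 -120/289 225/289 0; -15/17 64/289 -120/289 0; 0 -15/17 -8/17 0; 0 0 0 1]
det M = 1; M⁻¹ = [-8/17 -15/17 0 0; -120/289 64/289 -15/17 0; 225/289 -120/289 -8/17 0; 0 0 0 1]
M⁻¹ · (826/289, -113/289, 14/17)ᵀ = (-1, -2, 2)ᵀ

p = (-1, -2, 2)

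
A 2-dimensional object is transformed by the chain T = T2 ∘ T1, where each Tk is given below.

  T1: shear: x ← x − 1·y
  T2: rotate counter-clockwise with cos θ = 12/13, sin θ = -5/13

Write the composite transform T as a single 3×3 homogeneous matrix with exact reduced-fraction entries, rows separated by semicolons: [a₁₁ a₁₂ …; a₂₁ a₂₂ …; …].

T1 = [1 -1 0; 0 1 0; 0 0 1]
T2·T1 = [12/13 -7/13 0; -5/13 17/13 0; 0 0 1]

T = [12/13 -7/13 0; -5/13 17/13 0; 0 0 1]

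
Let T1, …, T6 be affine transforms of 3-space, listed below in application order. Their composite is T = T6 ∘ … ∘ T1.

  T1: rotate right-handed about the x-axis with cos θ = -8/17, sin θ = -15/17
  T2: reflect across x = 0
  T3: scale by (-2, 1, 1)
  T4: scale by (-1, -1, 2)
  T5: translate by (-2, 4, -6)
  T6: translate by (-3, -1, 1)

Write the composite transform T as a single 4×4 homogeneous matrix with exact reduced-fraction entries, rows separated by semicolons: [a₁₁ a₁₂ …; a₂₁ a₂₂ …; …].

T = [-2 0 0 -5; 0 8/17 -15/17 3; 0 -30/17 -16/17 -5; 0 0 0 1]

T1 = [1 0 0 0; 0 -8/17 15/17 0; 0 -15/17 -8/17 0; 0 0 0 1]
T2·T1 = [-1 0 0 0; 0 -8/17 15/17 0; 0 -15/17 -8/17 0; 0 0 0 1]
T3·…·T1 = [2 0 0 0; 0 -8/17 15/17 0; 0 -15/17 -8/17 0; 0 0 0 1]
T4·…·T1 = [-2 0 0 0; 0 8/17 -15/17 0; 0 -30/17 -16/17 0; 0 0 0 1]
T5·…·T1 = [-2 0 0 -2; 0 8/17 -15/17 4; 0 -30/17 -16/17 -6; 0 0 0 1]
T6·…·T1 = [-2 0 0 -5; 0 8/17 -15/17 3; 0 -30/17 -16/17 -5; 0 0 0 1]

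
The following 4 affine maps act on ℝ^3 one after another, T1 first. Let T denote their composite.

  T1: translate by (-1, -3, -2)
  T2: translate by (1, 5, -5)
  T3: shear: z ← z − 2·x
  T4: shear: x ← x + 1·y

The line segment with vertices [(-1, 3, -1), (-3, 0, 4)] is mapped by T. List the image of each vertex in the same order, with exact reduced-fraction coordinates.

T1 translate by (-1, -3, -2): (-1, 3, -1) → (-2, 0, -3); (-3, 0, 4) → (-4, -3, 2)
T2 translate by (1, 5, -5): (-2, 0, -3) → (-1, 5, -8); (-4, -3, 2) → (-3, 2, -3)
T3 shear: z ← z − 2·x: (-1, 5, -8) → (-1, 5, -6); (-3, 2, -3) → (-3, 2, 3)
T4 shear: x ← x + 1·y: (-1, 5, -6) → (4, 5, -6); (-3, 2, 3) → (-1, 2, 3)

image vertices: (4, 5, -6), (-1, 2, 3)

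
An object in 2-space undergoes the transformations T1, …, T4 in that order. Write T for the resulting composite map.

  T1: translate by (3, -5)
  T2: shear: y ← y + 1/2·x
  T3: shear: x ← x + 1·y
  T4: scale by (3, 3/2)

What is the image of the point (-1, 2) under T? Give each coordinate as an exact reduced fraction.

T(p) = (0, -3)

T1 translate by (3, -5): (-1, 2) → (2, -3)
T2 shear: y ← y + 1/2·x: (2, -3) → (2, -2)
T3 shear: x ← x + 1·y: (2, -2) → (0, -2)
T4 scale by (3, 3/2): (0, -2) → (0, -3)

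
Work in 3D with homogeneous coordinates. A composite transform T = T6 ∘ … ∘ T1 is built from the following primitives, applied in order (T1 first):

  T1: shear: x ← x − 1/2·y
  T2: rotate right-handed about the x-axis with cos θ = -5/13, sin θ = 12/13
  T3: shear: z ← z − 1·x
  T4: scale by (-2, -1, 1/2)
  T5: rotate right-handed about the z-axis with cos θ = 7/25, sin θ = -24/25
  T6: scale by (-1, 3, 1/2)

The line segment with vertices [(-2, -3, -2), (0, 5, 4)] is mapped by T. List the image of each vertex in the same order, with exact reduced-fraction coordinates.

image vertices: (13/5, -27/5, -3/8), (-2207/325, -3147/325, 145/104)

T1 shear: x ← x − 1/2·y: (-2, -3, -2) → (-1/2, -3, -2); (0, 5, 4) → (-5/2, 5, 4)
T2 rotate right-handed about the x-axis with cos θ = -5/13, sin θ = 12/13: (-1/2, -3, -2) → (-1/2, 3, -2); (-5/2, 5, 4) → (-5/2, -73/13, 40/13)
T3 shear: z ← z − 1·x: (-1/2, 3, -2) → (-1/2, 3, -3/2); (-5/2, -73/13, 40/13) → (-5/2, -73/13, 145/26)
T4 scale by (-2, -1, 1/2): (-1/2, 3, -3/2) → (1, -3, -3/4); (-5/2, -73/13, 145/26) → (5, 73/13, 145/52)
T5 rotate right-handed about the z-axis with cos θ = 7/25, sin θ = -24/25: (1, -3, -3/4) → (-13/5, -9/5, -3/4); (5, 73/13, 145/52) → (2207/325, -1049/325, 145/52)
T6 scale by (-1, 3, 1/2): (-13/5, -9/5, -3/4) → (13/5, -27/5, -3/8); (2207/325, -1049/325, 145/52) → (-2207/325, -3147/325, 145/104)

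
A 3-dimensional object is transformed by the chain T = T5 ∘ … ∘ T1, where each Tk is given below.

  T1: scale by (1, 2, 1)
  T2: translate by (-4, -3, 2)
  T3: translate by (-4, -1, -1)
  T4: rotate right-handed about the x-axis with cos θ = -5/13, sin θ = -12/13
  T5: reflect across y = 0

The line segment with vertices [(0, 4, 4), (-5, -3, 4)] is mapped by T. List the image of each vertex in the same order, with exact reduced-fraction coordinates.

T1 scale by (1, 2, 1): (0, 4, 4) → (0, 8, 4); (-5, -3, 4) → (-5, -6, 4)
T2 translate by (-4, -3, 2): (0, 8, 4) → (-4, 5, 6); (-5, -6, 4) → (-9, -9, 6)
T3 translate by (-4, -1, -1): (-4, 5, 6) → (-8, 4, 5); (-9, -9, 6) → (-13, -10, 5)
T4 rotate right-handed about the x-axis with cos θ = -5/13, sin θ = -12/13: (-8, 4, 5) → (-8, 40/13, -73/13); (-13, -10, 5) → (-13, 110/13, 95/13)
T5 reflect across y = 0: (-8, 40/13, -73/13) → (-8, -40/13, -73/13); (-13, 110/13, 95/13) → (-13, -110/13, 95/13)

image vertices: (-8, -40/13, -73/13), (-13, -110/13, 95/13)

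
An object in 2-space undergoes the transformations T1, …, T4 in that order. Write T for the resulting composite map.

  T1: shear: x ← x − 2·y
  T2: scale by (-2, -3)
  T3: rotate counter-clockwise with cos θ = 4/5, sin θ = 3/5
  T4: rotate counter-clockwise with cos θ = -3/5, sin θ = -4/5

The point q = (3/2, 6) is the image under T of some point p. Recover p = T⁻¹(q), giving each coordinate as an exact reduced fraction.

p = (2, -1/2)

T1 = [1 -2 0; 0 1 0; 0 0 1]
T2·T1 = [-2 4 0; 0 -3 0; 0 0 1]
T3·…·T1 = [-8/5 5 0; -6/5 0 0; 0 0 1]
T4·…·T1 = [0 -3 0; 2 -4 0; 0 0 1]
det M = 6; M⁻¹ = [-2/3 1/2 0; -1/3 0 0; 0 0 1]
M⁻¹ · (3/2, 6)ᵀ = (2, -1/2)ᵀ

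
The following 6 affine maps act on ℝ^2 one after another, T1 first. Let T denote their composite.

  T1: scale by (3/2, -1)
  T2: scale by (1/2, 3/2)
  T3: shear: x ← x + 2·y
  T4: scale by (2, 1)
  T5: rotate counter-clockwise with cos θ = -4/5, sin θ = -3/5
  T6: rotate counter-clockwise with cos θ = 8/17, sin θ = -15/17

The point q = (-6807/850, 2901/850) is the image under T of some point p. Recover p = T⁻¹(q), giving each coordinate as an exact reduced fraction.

p = (5, -1/5)

T1 = [3/2 0 0; 0 -1 0; 0 0 1]
T2·T1 = [3/4 0 0; 0 -3/2 0; 0 0 1]
T3·…·T1 = [3/4 -3 0; 0 -3/2 0; 0 0 1]
T4·…·T1 = [3/2 -6 0; 0 -3/2 0; 0 0 1]
T5·…·T1 = [-6/5 39/10 0; -9/10 24/5 0; 0 0 1]
T6·…·T1 = [-231/170 516/85 0; 54/85 -201/170 0; 0 0 1]
det M = -9/4; M⁻¹ = [134/255 688/255 0; 24/85 154/255 0; 0 0 1]
M⁻¹ · (-6807/850, 2901/850)ᵀ = (5, -1/5)ᵀ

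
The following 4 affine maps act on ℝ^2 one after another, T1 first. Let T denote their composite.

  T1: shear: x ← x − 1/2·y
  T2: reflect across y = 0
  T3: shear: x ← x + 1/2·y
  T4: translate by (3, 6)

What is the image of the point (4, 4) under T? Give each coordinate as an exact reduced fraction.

T1 shear: x ← x − 1/2·y: (4, 4) → (2, 4)
T2 reflect across y = 0: (2, 4) → (2, -4)
T3 shear: x ← x + 1/2·y: (2, -4) → (0, -4)
T4 translate by (3, 6): (0, -4) → (3, 2)

T(p) = (3, 2)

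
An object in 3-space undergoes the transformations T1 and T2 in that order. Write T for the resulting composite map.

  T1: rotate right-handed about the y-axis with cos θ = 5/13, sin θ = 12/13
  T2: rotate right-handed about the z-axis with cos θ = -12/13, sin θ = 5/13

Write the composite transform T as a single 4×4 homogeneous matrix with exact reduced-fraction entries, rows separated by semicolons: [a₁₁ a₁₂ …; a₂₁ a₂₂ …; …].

T1 = [5/13 0 12/13 0; 0 1 0 0; -12/13 0 5/13 0; 0 0 0 1]
T2·T1 = [-60/169 -5/13 -144/169 0; 25/169 -12/13 60/169 0; -12/13 0 5/13 0; 0 0 0 1]

T = [-60/169 -5/13 -144/169 0; 25/169 -12/13 60/169 0; -12/13 0 5/13 0; 0 0 0 1]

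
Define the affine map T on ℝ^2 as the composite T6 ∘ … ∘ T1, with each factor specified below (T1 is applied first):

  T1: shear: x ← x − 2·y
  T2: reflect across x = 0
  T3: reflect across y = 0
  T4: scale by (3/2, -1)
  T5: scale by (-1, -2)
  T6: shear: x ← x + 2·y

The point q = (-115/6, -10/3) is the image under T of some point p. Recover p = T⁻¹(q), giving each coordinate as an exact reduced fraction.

p = (-5, 5/3)

T1 = [1 -2 0; 0 1 0; 0 0 1]
T2·T1 = [-1 2 0; 0 1 0; 0 0 1]
T3·…·T1 = [-1 2 0; 0 -1 0; 0 0 1]
T4·…·T1 = [-3/2 3 0; 0 1 0; 0 0 1]
T5·…·T1 = [3/2 -3 0; 0 -2 0; 0 0 1]
T6·…·T1 = [3/2 -7 0; 0 -2 0; 0 0 1]
det M = -3; M⁻¹ = [2/3 -7/3 0; 0 -1/2 0; 0 0 1]
M⁻¹ · (-115/6, -10/3)ᵀ = (-5, 5/3)ᵀ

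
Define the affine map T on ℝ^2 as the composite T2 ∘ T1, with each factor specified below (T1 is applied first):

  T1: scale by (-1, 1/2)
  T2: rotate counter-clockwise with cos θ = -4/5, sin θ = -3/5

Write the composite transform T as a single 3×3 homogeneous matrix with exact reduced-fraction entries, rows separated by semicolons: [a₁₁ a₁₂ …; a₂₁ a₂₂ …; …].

T = [4/5 3/10 0; 3/5 -2/5 0; 0 0 1]

T1 = [-1 0 0; 0 1/2 0; 0 0 1]
T2·T1 = [4/5 3/10 0; 3/5 -2/5 0; 0 0 1]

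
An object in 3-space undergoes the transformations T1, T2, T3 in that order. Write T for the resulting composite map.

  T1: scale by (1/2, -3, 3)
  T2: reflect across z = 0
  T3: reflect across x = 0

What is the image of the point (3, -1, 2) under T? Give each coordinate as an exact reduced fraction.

T(p) = (-3/2, 3, -6)

T1 scale by (1/2, -3, 3): (3, -1, 2) → (3/2, 3, 6)
T2 reflect across z = 0: (3/2, 3, 6) → (3/2, 3, -6)
T3 reflect across x = 0: (3/2, 3, -6) → (-3/2, 3, -6)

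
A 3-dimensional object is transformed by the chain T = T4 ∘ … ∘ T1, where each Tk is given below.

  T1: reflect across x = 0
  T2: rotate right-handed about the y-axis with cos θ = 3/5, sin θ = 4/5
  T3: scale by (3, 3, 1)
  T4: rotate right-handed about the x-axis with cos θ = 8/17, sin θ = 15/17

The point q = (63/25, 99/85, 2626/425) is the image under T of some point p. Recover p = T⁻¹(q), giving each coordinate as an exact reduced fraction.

T1 = [-1 0 0 0; 0 1 0 0; 0 0 1 0; 0 0 0 1]
T2·T1 = [-3/5 0 4/5 0; 0 1 0 0; 4/5 0 3/5 0; 0 0 0 1]
T3·…·T1 = [-9/5 0 12/5 0; 0 3 0 0; 4/5 0 3/5 0; 0 0 0 1]
T4·…·T1 = [-9/5 0 12/5 0; -12/17 24/17 -9/17 0; 32/85 45/17 24/85 0; 0 0 0 1]
det M = -9; M⁻¹ = [-1/5 -12/17 32/85 0; 0 8/51 5/17 0; 4/15 -9/17 24/85 0; 0 0 0 1]
M⁻¹ · (63/25, 99/85, 2626/425)ᵀ = (1, 2, 9/5)ᵀ

p = (1, 2, 9/5)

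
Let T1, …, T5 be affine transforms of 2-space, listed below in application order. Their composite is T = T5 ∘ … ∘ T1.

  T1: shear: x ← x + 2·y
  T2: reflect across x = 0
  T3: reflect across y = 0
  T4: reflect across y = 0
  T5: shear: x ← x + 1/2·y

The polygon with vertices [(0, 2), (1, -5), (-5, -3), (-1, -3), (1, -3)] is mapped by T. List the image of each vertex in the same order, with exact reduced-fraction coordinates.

image vertices: (-3, 2), (13/2, -5), (19/2, -3), (11/2, -3), (7/2, -3)

T1 shear: x ← x + 2·y: (0, 2) → (4, 2); (1, -5) → (-9, -5); (-5, -3) → (-11, -3); (-1, -3) → (-7, -3); (1, -3) → (-5, -3)
T2 reflect across x = 0: (4, 2) → (-4, 2); (-9, -5) → (9, -5); (-11, -3) → (11, -3); (-7, -3) → (7, -3); (-5, -3) → (5, -3)
T3 reflect across y = 0: (-4, 2) → (-4, -2); (9, -5) → (9, 5); (11, -3) → (11, 3); (7, -3) → (7, 3); (5, -3) → (5, 3)
T4 reflect across y = 0: (-4, -2) → (-4, 2); (9, 5) → (9, -5); (11, 3) → (11, -3); (7, 3) → (7, -3); (5, 3) → (5, -3)
T5 shear: x ← x + 1/2·y: (-4, 2) → (-3, 2); (9, -5) → (13/2, -5); (11, -3) → (19/2, -3); (7, -3) → (11/2, -3); (5, -3) → (7/2, -3)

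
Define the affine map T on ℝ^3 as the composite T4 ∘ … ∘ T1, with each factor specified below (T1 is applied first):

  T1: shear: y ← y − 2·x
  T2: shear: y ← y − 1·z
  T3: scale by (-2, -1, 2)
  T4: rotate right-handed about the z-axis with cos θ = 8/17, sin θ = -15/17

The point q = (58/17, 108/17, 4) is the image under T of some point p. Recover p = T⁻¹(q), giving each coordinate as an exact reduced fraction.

T1 = [1 0 0 0; -2 1 0 0; 0 0 1 0; 0 0 0 1]
T2·T1 = [1 0 0 0; -2 1 -1 0; 0 0 1 0; 0 0 0 1]
T3·…·T1 = [-2 0 0 0; 2 -1 1 0; 0 0 2 0; 0 0 0 1]
T4·…·T1 = [14/17 -15/17 15/17 0; 46/17 -8/17 8/17 0; 0 0 2 0; 0 0 0 1]
det M = 4; M⁻¹ = [-4/17 15/34 0 0; -23/17 7/17 1/2 0; 0 0 1/2 0; 0 0 0 1]
M⁻¹ · (58/17, 108/17, 4)ᵀ = (2, 0, 2)ᵀ

p = (2, 0, 2)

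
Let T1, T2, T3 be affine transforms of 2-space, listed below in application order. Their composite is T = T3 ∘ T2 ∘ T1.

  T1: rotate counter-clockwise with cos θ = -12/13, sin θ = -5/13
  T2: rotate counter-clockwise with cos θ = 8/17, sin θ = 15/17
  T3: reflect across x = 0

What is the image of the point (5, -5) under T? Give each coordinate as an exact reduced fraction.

T(p) = (1205/221, -995/221)

T1 rotate counter-clockwise with cos θ = -12/13, sin θ = -5/13: (5, -5) → (-85/13, 35/13)
T2 rotate counter-clockwise with cos θ = 8/17, sin θ = 15/17: (-85/13, 35/13) → (-1205/221, -995/221)
T3 reflect across x = 0: (-1205/221, -995/221) → (1205/221, -995/221)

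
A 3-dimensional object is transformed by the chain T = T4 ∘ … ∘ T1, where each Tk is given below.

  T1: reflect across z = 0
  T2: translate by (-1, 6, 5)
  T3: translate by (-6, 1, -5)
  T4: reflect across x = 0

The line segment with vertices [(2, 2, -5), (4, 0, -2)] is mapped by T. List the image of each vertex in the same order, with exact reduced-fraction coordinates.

image vertices: (5, 9, 5), (3, 7, 2)

T1 reflect across z = 0: (2, 2, -5) → (2, 2, 5); (4, 0, -2) → (4, 0, 2)
T2 translate by (-1, 6, 5): (2, 2, 5) → (1, 8, 10); (4, 0, 2) → (3, 6, 7)
T3 translate by (-6, 1, -5): (1, 8, 10) → (-5, 9, 5); (3, 6, 7) → (-3, 7, 2)
T4 reflect across x = 0: (-5, 9, 5) → (5, 9, 5); (-3, 7, 2) → (3, 7, 2)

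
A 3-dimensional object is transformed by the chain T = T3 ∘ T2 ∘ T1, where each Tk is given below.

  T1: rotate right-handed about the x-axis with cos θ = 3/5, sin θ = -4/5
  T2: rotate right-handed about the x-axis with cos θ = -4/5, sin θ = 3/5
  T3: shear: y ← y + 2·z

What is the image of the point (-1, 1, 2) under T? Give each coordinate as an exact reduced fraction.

T(p) = (-1, 0, 1)

T1 rotate right-handed about the x-axis with cos θ = 3/5, sin θ = -4/5: (-1, 1, 2) → (-1, 11/5, 2/5)
T2 rotate right-handed about the x-axis with cos θ = -4/5, sin θ = 3/5: (-1, 11/5, 2/5) → (-1, -2, 1)
T3 shear: y ← y + 2·z: (-1, -2, 1) → (-1, 0, 1)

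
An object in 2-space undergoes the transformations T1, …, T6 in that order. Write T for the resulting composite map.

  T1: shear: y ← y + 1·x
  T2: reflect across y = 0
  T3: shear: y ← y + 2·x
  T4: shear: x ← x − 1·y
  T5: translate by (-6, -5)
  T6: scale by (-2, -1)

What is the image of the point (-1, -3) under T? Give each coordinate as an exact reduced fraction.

T1 shear: y ← y + 1·x: (-1, -3) → (-1, -4)
T2 reflect across y = 0: (-1, -4) → (-1, 4)
T3 shear: y ← y + 2·x: (-1, 4) → (-1, 2)
T4 shear: x ← x − 1·y: (-1, 2) → (-3, 2)
T5 translate by (-6, -5): (-3, 2) → (-9, -3)
T6 scale by (-2, -1): (-9, -3) → (18, 3)

T(p) = (18, 3)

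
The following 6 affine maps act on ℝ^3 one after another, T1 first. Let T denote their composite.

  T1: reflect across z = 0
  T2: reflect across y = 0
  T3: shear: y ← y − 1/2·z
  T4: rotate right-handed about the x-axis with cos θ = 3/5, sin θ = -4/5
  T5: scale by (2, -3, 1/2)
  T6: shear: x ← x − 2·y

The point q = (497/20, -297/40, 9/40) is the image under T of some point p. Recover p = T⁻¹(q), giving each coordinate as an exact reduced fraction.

p = (5, -9/4, -9/4)

T1 = [1 0 0 0; 0 1 0 0; 0 0 -1 0; 0 0 0 1]
T2·T1 = [1 0 0 0; 0 -1 0 0; 0 0 -1 0; 0 0 0 1]
T3·…·T1 = [1 0 0 0; 0 -1 1/2 0; 0 0 -1 0; 0 0 0 1]
T4·…·T1 = [1 0 0 0; 0 -3/5 -1/2 0; 0 4/5 -1 0; 0 0 0 1]
T5·…·T1 = [2 0 0 0; 0 9/5 3/2 0; 0 2/5 -1/2 0; 0 0 0 1]
T6·…·T1 = [2 -18/5 -3 0; 0 9/5 3/2 0; 0 2/5 -1/2 0; 0 0 0 1]
det M = -3; M⁻¹ = [1/2 1 0 0; 0 1/3 1 0; 0 4/15 -6/5 0; 0 0 0 1]
M⁻¹ · (497/20, -297/40, 9/40)ᵀ = (5, -9/4, -9/4)ᵀ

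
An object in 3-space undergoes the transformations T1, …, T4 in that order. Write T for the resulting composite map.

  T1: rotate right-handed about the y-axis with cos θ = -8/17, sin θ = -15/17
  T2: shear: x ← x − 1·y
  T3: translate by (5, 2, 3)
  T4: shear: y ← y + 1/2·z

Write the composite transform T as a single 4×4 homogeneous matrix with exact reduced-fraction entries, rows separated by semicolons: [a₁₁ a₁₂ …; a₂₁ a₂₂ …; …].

T = [-8/17 -1 -15/17 5; 15/34 1 -4/17 7/2; 15/17 0 -8/17 3; 0 0 0 1]

T1 = [-8/17 0 -15/17 0; 0 1 0 0; 15/17 0 -8/17 0; 0 0 0 1]
T2·T1 = [-8/17 -1 -15/17 0; 0 1 0 0; 15/17 0 -8/17 0; 0 0 0 1]
T3·…·T1 = [-8/17 -1 -15/17 5; 0 1 0 2; 15/17 0 -8/17 3; 0 0 0 1]
T4·…·T1 = [-8/17 -1 -15/17 5; 15/34 1 -4/17 7/2; 15/17 0 -8/17 3; 0 0 0 1]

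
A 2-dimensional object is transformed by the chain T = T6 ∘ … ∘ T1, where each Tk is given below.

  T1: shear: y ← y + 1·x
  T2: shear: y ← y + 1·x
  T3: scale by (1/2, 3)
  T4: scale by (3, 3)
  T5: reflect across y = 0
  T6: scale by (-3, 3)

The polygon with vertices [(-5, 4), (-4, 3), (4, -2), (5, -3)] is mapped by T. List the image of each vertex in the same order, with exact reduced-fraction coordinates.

T1 shear: y ← y + 1·x: (-5, 4) → (-5, -1); (-4, 3) → (-4, -1); (4, -2) → (4, 2); (5, -3) → (5, 2)
T2 shear: y ← y + 1·x: (-5, -1) → (-5, -6); (-4, -1) → (-4, -5); (4, 2) → (4, 6); (5, 2) → (5, 7)
T3 scale by (1/2, 3): (-5, -6) → (-5/2, -18); (-4, -5) → (-2, -15); (4, 6) → (2, 18); (5, 7) → (5/2, 21)
T4 scale by (3, 3): (-5/2, -18) → (-15/2, -54); (-2, -15) → (-6, -45); (2, 18) → (6, 54); (5/2, 21) → (15/2, 63)
T5 reflect across y = 0: (-15/2, -54) → (-15/2, 54); (-6, -45) → (-6, 45); (6, 54) → (6, -54); (15/2, 63) → (15/2, -63)
T6 scale by (-3, 3): (-15/2, 54) → (45/2, 162); (-6, 45) → (18, 135); (6, -54) → (-18, -162); (15/2, -63) → (-45/2, -189)

image vertices: (45/2, 162), (18, 135), (-18, -162), (-45/2, -189)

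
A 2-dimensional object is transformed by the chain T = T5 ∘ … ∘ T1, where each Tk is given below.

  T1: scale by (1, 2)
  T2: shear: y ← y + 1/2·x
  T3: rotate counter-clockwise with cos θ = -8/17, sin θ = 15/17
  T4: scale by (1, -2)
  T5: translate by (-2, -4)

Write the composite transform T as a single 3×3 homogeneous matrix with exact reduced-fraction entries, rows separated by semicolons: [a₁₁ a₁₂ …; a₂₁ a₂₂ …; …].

T = [-31/34 -30/17 -2; -22/17 32/17 -4; 0 0 1]

T1 = [1 0 0; 0 2 0; 0 0 1]
T2·T1 = [1 0 0; 1/2 2 0; 0 0 1]
T3·…·T1 = [-31/34 -30/17 0; 11/17 -16/17 0; 0 0 1]
T4·…·T1 = [-31/34 -30/17 0; -22/17 32/17 0; 0 0 1]
T5·…·T1 = [-31/34 -30/17 -2; -22/17 32/17 -4; 0 0 1]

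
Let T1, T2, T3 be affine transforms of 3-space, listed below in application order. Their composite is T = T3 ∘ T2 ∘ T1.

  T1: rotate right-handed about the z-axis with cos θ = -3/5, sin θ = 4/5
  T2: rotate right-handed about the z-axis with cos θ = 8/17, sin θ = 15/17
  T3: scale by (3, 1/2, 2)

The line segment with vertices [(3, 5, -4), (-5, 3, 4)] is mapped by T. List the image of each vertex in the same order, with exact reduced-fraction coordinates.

T1 rotate right-handed about the z-axis with cos θ = -3/5, sin θ = 4/5: (3, 5, -4) → (-29/5, -3/5, -4); (-5, 3, 4) → (3/5, -29/5, 4)
T2 rotate right-handed about the z-axis with cos θ = 8/17, sin θ = 15/17: (-29/5, -3/5, -4) → (-11/5, -27/5, -4); (3/5, -29/5, 4) → (27/5, -11/5, 4)
T3 scale by (3, 1/2, 2): (-11/5, -27/5, -4) → (-33/5, -27/10, -8); (27/5, -11/5, 4) → (81/5, -11/10, 8)

image vertices: (-33/5, -27/10, -8), (81/5, -11/10, 8)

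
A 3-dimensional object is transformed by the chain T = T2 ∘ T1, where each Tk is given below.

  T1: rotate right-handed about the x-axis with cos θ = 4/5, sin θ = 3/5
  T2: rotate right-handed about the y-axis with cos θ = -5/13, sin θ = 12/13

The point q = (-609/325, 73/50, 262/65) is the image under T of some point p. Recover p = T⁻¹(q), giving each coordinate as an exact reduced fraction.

T1 = [1 0 0 0; 0 4/5 -3/5 0; 0 3/5 4/5 0; 0 0 0 1]
T2·T1 = [-5/13 36/65 48/65 0; 0 4/5 -3/5 0; -12/13 -3/13 -4/13 0; 0 0 0 1]
det M = 1; M⁻¹ = [-5/13 0 -12/13 0; 36/65 4/5 -3/13 0; 48/65 -3/5 -4/13 0; 0 0 0 1]
M⁻¹ · (-609/325, 73/50, 262/65)ᵀ = (-3, -4/5, -7/2)ᵀ

p = (-3, -4/5, -7/2)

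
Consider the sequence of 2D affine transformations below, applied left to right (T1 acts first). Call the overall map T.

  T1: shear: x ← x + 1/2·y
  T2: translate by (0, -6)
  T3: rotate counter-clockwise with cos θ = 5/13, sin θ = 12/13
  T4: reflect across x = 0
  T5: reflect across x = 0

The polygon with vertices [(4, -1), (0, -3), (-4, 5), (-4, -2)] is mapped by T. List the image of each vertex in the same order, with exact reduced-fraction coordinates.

T1 shear: x ← x + 1/2·y: (4, -1) → (7/2, -1); (0, -3) → (-3/2, -3); (-4, 5) → (-3/2, 5); (-4, -2) → (-5, -2)
T2 translate by (0, -6): (7/2, -1) → (7/2, -7); (-3/2, -3) → (-3/2, -9); (-3/2, 5) → (-3/2, -1); (-5, -2) → (-5, -8)
T3 rotate counter-clockwise with cos θ = 5/13, sin θ = 12/13: (7/2, -7) → (203/26, 7/13); (-3/2, -9) → (201/26, -63/13); (-3/2, -1) → (9/26, -23/13); (-5, -8) → (71/13, -100/13)
T4 reflect across x = 0: (203/26, 7/13) → (-203/26, 7/13); (201/26, -63/13) → (-201/26, -63/13); (9/26, -23/13) → (-9/26, -23/13); (71/13, -100/13) → (-71/13, -100/13)
T5 reflect across x = 0: (-203/26, 7/13) → (203/26, 7/13); (-201/26, -63/13) → (201/26, -63/13); (-9/26, -23/13) → (9/26, -23/13); (-71/13, -100/13) → (71/13, -100/13)

image vertices: (203/26, 7/13), (201/26, -63/13), (9/26, -23/13), (71/13, -100/13)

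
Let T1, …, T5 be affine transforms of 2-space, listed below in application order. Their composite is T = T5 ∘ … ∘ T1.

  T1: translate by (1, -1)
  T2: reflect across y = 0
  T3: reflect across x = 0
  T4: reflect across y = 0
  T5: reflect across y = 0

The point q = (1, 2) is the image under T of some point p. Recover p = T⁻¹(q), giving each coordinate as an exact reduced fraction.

T1 = [1 0 1; 0 1 -1; 0 0 1]
T2·T1 = [1 0 1; 0 -1 1; 0 0 1]
T3·…·T1 = [-1 0 -1; 0 -1 1; 0 0 1]
T4·…·T1 = [-1 0 -1; 0 1 -1; 0 0 1]
T5·…·T1 = [-1 0 -1; 0 -1 1; 0 0 1]
det M = 1; M⁻¹ = [-1 0 -1; 0 -1 1; 0 0 1]
M⁻¹ · (1, 2)ᵀ = (-2, -1)ᵀ

p = (-2, -1)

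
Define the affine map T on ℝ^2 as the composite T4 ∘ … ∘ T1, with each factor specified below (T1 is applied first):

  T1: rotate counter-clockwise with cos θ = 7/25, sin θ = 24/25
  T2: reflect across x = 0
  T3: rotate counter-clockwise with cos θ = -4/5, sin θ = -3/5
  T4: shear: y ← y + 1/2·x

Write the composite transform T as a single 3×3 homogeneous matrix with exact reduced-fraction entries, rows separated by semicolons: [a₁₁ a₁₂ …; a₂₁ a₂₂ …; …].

T1 = [7/25 -24/25 0; 24/25 7/25 0; 0 0 1]
T2·T1 = [-7/25 24/25 0; 24/25 7/25 0; 0 0 1]
T3·…·T1 = [4/5 -3/5 0; -3/5 -4/5 0; 0 0 1]
T4·…·T1 = [4/5 -3/5 0; -1/5 -11/10 0; 0 0 1]

T = [4/5 -3/5 0; -1/5 -11/10 0; 0 0 1]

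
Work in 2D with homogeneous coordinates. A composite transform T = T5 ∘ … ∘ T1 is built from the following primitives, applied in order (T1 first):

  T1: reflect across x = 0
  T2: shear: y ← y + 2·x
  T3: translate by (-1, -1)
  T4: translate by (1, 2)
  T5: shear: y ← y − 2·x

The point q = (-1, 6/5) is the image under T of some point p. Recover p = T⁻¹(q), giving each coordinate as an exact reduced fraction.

T1 = [-1 0 0; 0 1 0; 0 0 1]
T2·T1 = [-1 0 0; -2 1 0; 0 0 1]
T3·…·T1 = [-1 0 -1; -2 1 -1; 0 0 1]
T4·…·T1 = [-1 0 0; -2 1 1; 0 0 1]
T5·…·T1 = [-1 0 0; 0 1 1; 0 0 1]
det M = -1; M⁻¹ = [-1 0 0; 0 1 -1; 0 0 1]
M⁻¹ · (-1, 6/5)ᵀ = (1, 1/5)ᵀ

p = (1, 1/5)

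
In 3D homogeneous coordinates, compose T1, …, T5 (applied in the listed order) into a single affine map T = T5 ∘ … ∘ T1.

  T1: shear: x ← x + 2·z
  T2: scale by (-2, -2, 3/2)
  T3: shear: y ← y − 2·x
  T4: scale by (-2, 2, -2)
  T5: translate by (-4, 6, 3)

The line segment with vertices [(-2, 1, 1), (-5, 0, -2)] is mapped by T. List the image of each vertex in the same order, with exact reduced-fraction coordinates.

image vertices: (-4, 2, 0), (-40, -66, 9)

T1 shear: x ← x + 2·z: (-2, 1, 1) → (0, 1, 1); (-5, 0, -2) → (-9, 0, -2)
T2 scale by (-2, -2, 3/2): (0, 1, 1) → (0, -2, 3/2); (-9, 0, -2) → (18, 0, -3)
T3 shear: y ← y − 2·x: (0, -2, 3/2) → (0, -2, 3/2); (18, 0, -3) → (18, -36, -3)
T4 scale by (-2, 2, -2): (0, -2, 3/2) → (0, -4, -3); (18, -36, -3) → (-36, -72, 6)
T5 translate by (-4, 6, 3): (0, -4, -3) → (-4, 2, 0); (-36, -72, 6) → (-40, -66, 9)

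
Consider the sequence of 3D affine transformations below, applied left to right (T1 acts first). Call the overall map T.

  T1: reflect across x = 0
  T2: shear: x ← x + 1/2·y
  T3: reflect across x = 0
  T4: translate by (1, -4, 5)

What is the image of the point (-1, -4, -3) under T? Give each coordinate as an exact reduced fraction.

T1 reflect across x = 0: (-1, -4, -3) → (1, -4, -3)
T2 shear: x ← x + 1/2·y: (1, -4, -3) → (-1, -4, -3)
T3 reflect across x = 0: (-1, -4, -3) → (1, -4, -3)
T4 translate by (1, -4, 5): (1, -4, -3) → (2, -8, 2)

T(p) = (2, -8, 2)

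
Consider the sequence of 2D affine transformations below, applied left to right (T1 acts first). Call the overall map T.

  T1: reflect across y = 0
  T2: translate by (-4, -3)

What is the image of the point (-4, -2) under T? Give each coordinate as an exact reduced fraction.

T(p) = (-8, -1)

T1 reflect across y = 0: (-4, -2) → (-4, 2)
T2 translate by (-4, -3): (-4, 2) → (-8, -1)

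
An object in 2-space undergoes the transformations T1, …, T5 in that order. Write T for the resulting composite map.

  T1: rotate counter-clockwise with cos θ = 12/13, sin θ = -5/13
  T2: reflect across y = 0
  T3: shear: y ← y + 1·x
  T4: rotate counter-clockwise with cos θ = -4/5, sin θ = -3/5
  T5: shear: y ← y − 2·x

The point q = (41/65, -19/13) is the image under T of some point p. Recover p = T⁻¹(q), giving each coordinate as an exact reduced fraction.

T1 = [12/13 5/13 0; -5/13 12/13 0; 0 0 1]
T2·T1 = [12/13 5/13 0; 5/13 -12/13 0; 0 0 1]
T3·…·T1 = [12/13 5/13 0; 17/13 -7/13 0; 0 0 1]
T4·…·T1 = [3/65 -41/65 0; -8/5 1/5 0; 0 0 1]
T5·…·T1 = [3/65 -41/65 0; -22/13 19/13 0; 0 0 1]
det M = -1; M⁻¹ = [-19/13 -41/65 0; -22/13 -3/65 0; 0 0 1]
M⁻¹ · (41/65, -19/13)ᵀ = (0, -1)ᵀ

p = (0, -1)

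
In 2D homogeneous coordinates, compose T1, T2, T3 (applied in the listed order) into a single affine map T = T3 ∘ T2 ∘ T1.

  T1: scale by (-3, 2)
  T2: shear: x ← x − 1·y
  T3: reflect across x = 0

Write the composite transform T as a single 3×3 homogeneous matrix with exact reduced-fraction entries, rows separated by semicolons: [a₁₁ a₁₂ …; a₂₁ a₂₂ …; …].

T = [3 2 0; 0 2 0; 0 0 1]

T1 = [-3 0 0; 0 2 0; 0 0 1]
T2·T1 = [-3 -2 0; 0 2 0; 0 0 1]
T3·…·T1 = [3 2 0; 0 2 0; 0 0 1]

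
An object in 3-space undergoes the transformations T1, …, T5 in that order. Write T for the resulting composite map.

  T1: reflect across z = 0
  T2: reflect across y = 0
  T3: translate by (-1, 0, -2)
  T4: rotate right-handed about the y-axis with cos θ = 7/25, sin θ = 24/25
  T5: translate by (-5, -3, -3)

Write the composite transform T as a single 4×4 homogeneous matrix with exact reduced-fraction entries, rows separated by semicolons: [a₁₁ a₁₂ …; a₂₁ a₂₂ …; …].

T = [7/25 0 -24/25 -36/5; 0 -1 0 -3; -24/25 0 -7/25 -13/5; 0 0 0 1]

T1 = [1 0 0 0; 0 1 0 0; 0 0 -1 0; 0 0 0 1]
T2·T1 = [1 0 0 0; 0 -1 0 0; 0 0 -1 0; 0 0 0 1]
T3·…·T1 = [1 0 0 -1; 0 -1 0 0; 0 0 -1 -2; 0 0 0 1]
T4·…·T1 = [7/25 0 -24/25 -11/5; 0 -1 0 0; -24/25 0 -7/25 2/5; 0 0 0 1]
T5·…·T1 = [7/25 0 -24/25 -36/5; 0 -1 0 -3; -24/25 0 -7/25 -13/5; 0 0 0 1]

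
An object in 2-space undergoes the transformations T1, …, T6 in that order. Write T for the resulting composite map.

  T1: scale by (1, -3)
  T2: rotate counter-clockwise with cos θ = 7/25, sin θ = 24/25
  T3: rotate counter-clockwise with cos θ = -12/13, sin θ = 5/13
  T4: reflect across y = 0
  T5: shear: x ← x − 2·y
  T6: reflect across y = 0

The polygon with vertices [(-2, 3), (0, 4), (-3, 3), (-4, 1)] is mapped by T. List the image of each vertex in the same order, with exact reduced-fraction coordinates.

image vertices: (563/65, 2342/325), (372/65, 2448/325), (141/13, 519/65), (661/65, 1624/325)

T1 scale by (1, -3): (-2, 3) → (-2, -9); (0, 4) → (0, -12); (-3, 3) → (-3, -9); (-4, 1) → (-4, -3)
T2 rotate counter-clockwise with cos θ = 7/25, sin θ = 24/25: (-2, -9) → (202/25, -111/25); (0, -12) → (288/25, -84/25); (-3, -9) → (39/5, -27/5); (-4, -3) → (44/25, -117/25)
T3 rotate counter-clockwise with cos θ = -12/13, sin θ = 5/13: (202/25, -111/25) → (-1869/325, 2342/325); (288/25, -84/25) → (-3036/325, 2448/325); (39/5, -27/5) → (-333/65, 519/65); (44/25, -117/25) → (57/325, 1624/325)
T4 reflect across y = 0: (-1869/325, 2342/325) → (-1869/325, -2342/325); (-3036/325, 2448/325) → (-3036/325, -2448/325); (-333/65, 519/65) → (-333/65, -519/65); (57/325, 1624/325) → (57/325, -1624/325)
T5 shear: x ← x − 2·y: (-1869/325, -2342/325) → (563/65, -2342/325); (-3036/325, -2448/325) → (372/65, -2448/325); (-333/65, -519/65) → (141/13, -519/65); (57/325, -1624/325) → (661/65, -1624/325)
T6 reflect across y = 0: (563/65, -2342/325) → (563/65, 2342/325); (372/65, -2448/325) → (372/65, 2448/325); (141/13, -519/65) → (141/13, 519/65); (661/65, -1624/325) → (661/65, 1624/325)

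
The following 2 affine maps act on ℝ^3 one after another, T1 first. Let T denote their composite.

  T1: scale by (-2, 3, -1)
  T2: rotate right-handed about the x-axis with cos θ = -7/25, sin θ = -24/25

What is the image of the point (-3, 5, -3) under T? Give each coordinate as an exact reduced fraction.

T(p) = (6, -33/25, -381/25)

T1 scale by (-2, 3, -1): (-3, 5, -3) → (6, 15, 3)
T2 rotate right-handed about the x-axis with cos θ = -7/25, sin θ = -24/25: (6, 15, 3) → (6, -33/25, -381/25)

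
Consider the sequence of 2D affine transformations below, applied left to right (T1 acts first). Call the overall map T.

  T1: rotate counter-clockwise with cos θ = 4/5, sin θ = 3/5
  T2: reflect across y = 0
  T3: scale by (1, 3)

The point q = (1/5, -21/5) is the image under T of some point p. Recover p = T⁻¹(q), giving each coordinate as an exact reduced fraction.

p = (1, 1)

T1 = [4/5 -3/5 0; 3/5 4/5 0; 0 0 1]
T2·T1 = [4/5 -3/5 0; -3/5 -4/5 0; 0 0 1]
T3·…·T1 = [4/5 -3/5 0; -9/5 -12/5 0; 0 0 1]
det M = -3; M⁻¹ = [4/5 -1/5 0; -3/5 -4/15 0; 0 0 1]
M⁻¹ · (1/5, -21/5)ᵀ = (1, 1)ᵀ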